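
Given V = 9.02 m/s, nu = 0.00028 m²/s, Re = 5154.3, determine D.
Formula: Re = \frac{V D}{\nu}
Substituting knowns: 5154.3 = 9.02·D/0.00028
Solving for D: D = 5154.3·0.00028/9.02 = 0.16 m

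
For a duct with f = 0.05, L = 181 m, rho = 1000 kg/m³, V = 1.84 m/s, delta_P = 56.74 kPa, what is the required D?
Formula: \Delta P = f \frac{L}{D} \frac{\rho V^2}{2}
Substituting knowns: 56.74 = 0.05·(181/D)·0.5·1000·1.84²/1000
Solving for D: D = 0.05·181·0.5·1000·1.84²/(56.74·1000) = 0.27 m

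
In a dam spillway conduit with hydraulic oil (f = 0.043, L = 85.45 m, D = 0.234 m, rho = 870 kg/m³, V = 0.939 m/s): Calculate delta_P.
Formula: \Delta P = f \frac{L}{D} \frac{\rho V^2}{2}
delta_P = 0.043·(85.45/0.234)·0.5·870·0.939²/1000 = 6.023 kPa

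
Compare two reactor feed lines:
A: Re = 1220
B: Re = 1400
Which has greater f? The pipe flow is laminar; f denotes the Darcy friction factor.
f(A) = 0.05246, f(B) = 0.04571. Answer: A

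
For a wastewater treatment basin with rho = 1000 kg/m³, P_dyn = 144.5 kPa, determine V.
Formula: P_{dyn} = \frac{1}{2} \rho V^2
Substituting knowns: 144.5 = 0.5·1000·V²/1000
Solving for V: V = √(2·(144.5·1000)/1000) = 17 m/s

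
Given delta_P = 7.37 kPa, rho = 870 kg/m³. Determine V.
Formula: V = \sqrt{\frac{2 \Delta P}{\rho}}
V = √(2·(7.37·1000)/870) = 4.116 m/s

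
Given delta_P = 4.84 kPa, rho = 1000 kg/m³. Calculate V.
Formula: V = \sqrt{\frac{2 \Delta P}{\rho}}
V = √(2·(4.84·1000)/1000) = 3.111 m/s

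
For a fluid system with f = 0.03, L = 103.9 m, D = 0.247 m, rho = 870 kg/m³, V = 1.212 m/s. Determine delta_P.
Formula: \Delta P = f \frac{L}{D} \frac{\rho V^2}{2}
delta_P = 0.03·(103.9/0.247)·0.5·870·1.212²/1000 = 8.064 kPa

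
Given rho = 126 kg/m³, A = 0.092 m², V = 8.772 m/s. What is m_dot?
Formula: \dot{m} = \rho A V
m_dot = 126·0.092·8.772 = 101.7 kg/s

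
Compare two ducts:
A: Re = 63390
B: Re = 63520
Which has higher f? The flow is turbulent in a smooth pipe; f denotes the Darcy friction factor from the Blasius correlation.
f(A) = 0.01992, f(B) = 0.0199. Answer: A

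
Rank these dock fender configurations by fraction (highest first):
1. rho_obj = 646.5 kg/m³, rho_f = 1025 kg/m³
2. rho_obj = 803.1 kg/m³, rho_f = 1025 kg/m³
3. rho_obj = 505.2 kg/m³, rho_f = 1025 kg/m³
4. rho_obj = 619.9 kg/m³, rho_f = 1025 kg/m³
Case 1: fraction = 0.6307
Case 2: fraction = 0.7835
Case 3: fraction = 0.4929
Case 4: fraction = 0.6048
Ranking (highest first): 2, 1, 4, 3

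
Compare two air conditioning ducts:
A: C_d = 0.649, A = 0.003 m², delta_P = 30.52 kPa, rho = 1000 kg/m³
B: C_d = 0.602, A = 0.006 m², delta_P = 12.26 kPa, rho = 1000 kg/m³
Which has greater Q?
Q(A) = 15.21 L/s, Q(B) = 17.89 L/s. Answer: B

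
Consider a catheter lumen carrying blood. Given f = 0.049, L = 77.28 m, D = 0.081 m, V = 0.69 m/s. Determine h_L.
Formula: h_L = f \frac{L}{D} \frac{V^2}{2g}
h_L = 0.049·(77.28/0.081)·0.69²/(2·9.81) = 1.134 m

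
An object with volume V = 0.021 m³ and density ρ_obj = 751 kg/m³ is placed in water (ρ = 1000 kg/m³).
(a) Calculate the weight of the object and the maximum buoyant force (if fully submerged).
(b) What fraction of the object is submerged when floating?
(a) W=rho_obj*g*V=751*9.81*0.021=154.7 N; F_B(max)=rho*g*V=1000*9.81*0.021=206.0 N
(b) Floating fraction=rho_obj/rho=751/1000=0.751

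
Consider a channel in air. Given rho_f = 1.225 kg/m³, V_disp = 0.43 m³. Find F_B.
Formula: F_B = \rho_f g V_{disp}
F_B = 1.225·9.81·0.43 = 5.167 N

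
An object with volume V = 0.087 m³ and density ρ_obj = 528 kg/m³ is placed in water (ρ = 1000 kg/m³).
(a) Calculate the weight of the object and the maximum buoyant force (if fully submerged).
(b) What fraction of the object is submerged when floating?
(a) W=rho_obj*g*V=528*9.81*0.087=450.6 N; F_B(max)=rho*g*V=1000*9.81*0.087=853.5 N
(b) Floating fraction=rho_obj/rho=528/1000=0.528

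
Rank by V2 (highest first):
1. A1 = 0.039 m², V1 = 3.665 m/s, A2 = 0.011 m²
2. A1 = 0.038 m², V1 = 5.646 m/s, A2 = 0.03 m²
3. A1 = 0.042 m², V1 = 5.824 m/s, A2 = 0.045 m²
Case 1: V2 = 12.99 m/s
Case 2: V2 = 7.152 m/s
Case 3: V2 = 5.436 m/s
Ranking (highest first): 1, 2, 3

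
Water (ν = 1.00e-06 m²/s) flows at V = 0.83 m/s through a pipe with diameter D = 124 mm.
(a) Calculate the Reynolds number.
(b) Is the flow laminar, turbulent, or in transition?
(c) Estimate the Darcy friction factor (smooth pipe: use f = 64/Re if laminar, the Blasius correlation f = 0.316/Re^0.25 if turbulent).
(a) Re = V·D/ν = 0.83·0.124/1.00e-06 = 102920
(b) Flow regime: turbulent (Re > 4000)
(c) Friction factor: f = 0.316/Re^0.25 = 0.316/102920^0.25 = 0.01764 (Blasius is strictly valid for Re ≲ 1e5; used here as the smooth-pipe estimate the problem specifies)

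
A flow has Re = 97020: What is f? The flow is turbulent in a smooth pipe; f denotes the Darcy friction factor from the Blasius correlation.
Formula: f = \frac{0.316}{Re^{0.25}}
f = 0.316/97020^0.25 = 0.0179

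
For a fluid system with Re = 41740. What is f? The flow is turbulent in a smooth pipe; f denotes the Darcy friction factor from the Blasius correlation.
Formula: f = \frac{0.316}{Re^{0.25}}
f = 0.316/41740^0.25 = 0.02211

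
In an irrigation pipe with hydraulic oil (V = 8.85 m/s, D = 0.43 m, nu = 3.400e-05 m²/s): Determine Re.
Formula: Re = \frac{V D}{\nu}
Re = 8.85·0.43/3.400e-05 = 111926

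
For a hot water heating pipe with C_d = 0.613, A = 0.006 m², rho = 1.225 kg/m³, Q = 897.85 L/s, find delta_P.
Formula: Q = C_d A \sqrt{\frac{2 \Delta P}{\rho}}
Substituting knowns: 897.85 = 0.613·0.006·√(2·(delta_P·1000)/1.225)·1000
Solving for delta_P: delta_P = ((897.85/1000)/(0.613·0.006))²·1.225/2/1000 = 36.5 kPa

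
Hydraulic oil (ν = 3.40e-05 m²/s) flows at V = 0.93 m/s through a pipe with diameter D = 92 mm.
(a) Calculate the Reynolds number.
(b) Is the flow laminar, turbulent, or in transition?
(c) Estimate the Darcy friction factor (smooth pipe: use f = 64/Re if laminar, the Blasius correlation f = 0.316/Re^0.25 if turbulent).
(a) Re = V·D/ν = 0.93·0.092/3.40e-05 = 2516.5
(b) Flow regime: transition (2300 ≤ Re ≤ 4000)
(c) Friction factor: f ≈ 0.04 (transitional regime, no simple correlation)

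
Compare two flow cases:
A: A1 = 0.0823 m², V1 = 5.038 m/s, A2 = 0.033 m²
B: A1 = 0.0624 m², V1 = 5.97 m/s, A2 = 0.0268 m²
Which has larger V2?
V2(A) = 12.56 m/s, V2(B) = 13.9 m/s. Answer: B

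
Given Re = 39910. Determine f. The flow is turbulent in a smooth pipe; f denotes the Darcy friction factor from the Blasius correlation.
Formula: f = \frac{0.316}{Re^{0.25}}
f = 0.316/39910^0.25 = 0.02236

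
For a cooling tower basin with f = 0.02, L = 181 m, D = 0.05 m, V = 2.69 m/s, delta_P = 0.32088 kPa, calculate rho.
Formula: \Delta P = f \frac{L}{D} \frac{\rho V^2}{2}
Substituting knowns: 0.32088 = 0.02·(181/0.05)·0.5·rho·2.69²/1000
Solving for rho: rho = (0.32088·1000)/(0.02·(181/0.05)·0.5·2.69²) = 1.225 kg/m³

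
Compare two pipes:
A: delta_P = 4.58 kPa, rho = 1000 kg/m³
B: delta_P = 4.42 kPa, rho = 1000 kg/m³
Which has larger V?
V(A) = 3.027 m/s, V(B) = 2.973 m/s. Answer: A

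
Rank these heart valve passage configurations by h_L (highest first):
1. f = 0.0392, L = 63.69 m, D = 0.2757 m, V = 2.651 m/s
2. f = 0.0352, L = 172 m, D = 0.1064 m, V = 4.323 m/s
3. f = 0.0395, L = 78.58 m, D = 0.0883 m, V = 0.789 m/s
Case 1: h_L = 3.244 m
Case 2: h_L = 54.2 m
Case 3: h_L = 1.115 m
Ranking (highest first): 2, 1, 3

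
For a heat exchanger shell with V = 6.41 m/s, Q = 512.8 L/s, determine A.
Formula: Q = A V
Substituting knowns: 512.8 = A·6.41·1000
Solving for A: A = (512.8/1000)/6.41 = 0.08 m²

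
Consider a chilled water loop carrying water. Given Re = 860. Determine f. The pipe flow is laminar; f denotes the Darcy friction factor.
Formula: f = \frac{64}{Re}
f = 64/860 = 0.07442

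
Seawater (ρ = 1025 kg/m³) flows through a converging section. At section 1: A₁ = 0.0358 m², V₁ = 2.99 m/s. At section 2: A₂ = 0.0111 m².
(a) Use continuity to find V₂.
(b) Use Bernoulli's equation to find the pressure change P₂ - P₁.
(a) Continuity: A₁V₁=A₂V₂ -> V₂=A₁V₁/A₂=0.0358*2.99/0.0111=9.64 m/s
(b) Bernoulli: P₂-P₁=0.5*rho*(V₁^2-V₂^2)/1000=0.5*1025*(2.99^2-9.64^2)/1000=-43.04 kPa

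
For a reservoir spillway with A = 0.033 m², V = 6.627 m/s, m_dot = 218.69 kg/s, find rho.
Formula: \dot{m} = \rho A V
Substituting knowns: 218.69 = rho·0.033·6.627
Solving for rho: rho = 218.69/(0.033·6.627) = 1000 kg/m³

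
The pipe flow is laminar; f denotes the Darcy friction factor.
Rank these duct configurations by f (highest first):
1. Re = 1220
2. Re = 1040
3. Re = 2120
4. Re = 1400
Case 1: f = 0.05246
Case 2: f = 0.06154
Case 3: f = 0.03019
Case 4: f = 0.04571
Ranking (highest first): 2, 1, 4, 3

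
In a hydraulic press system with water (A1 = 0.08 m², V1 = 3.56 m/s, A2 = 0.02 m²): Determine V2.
Formula: V_2 = \frac{A_1 V_1}{A_2}
V2 = 0.08·3.56/0.02 = 14.24 m/s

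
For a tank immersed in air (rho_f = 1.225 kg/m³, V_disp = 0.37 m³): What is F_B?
Formula: F_B = \rho_f g V_{disp}
F_B = 1.225·9.81·0.37 = 4.446 N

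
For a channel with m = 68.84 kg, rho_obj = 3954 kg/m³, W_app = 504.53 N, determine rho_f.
Formula: W_{app} = mg\left(1 - \frac{\rho_f}{\rho_{obj}}\right)
Substituting knowns: 504.53 = 68.84·9.81·(1 − rho_f/3954)
Solving for rho_f: rho_f = 3954·(1 − 504.53/(68.84·9.81)) = 1000 kg/m³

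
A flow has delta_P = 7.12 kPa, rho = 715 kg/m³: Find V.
Formula: V = \sqrt{\frac{2 \Delta P}{\rho}}
V = √(2·(7.12·1000)/715) = 4.463 m/s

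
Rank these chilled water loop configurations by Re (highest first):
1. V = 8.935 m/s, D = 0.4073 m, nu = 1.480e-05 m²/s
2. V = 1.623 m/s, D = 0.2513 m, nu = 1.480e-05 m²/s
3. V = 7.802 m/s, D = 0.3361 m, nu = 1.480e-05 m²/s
Case 1: Re = 245894
Case 2: Re = 27558
Case 3: Re = 177179
Ranking (highest first): 1, 3, 2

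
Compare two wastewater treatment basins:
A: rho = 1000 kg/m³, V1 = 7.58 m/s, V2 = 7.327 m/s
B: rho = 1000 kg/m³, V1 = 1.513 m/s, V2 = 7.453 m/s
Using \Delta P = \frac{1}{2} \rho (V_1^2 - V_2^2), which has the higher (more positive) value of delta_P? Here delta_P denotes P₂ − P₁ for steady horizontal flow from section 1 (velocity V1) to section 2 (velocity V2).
delta_P(A) = 1.886 kPa, delta_P(B) = -26.63 kPa. Answer: A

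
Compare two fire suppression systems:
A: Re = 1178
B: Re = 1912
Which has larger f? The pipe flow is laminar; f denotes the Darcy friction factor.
f(A) = 0.05433, f(B) = 0.03347. Answer: A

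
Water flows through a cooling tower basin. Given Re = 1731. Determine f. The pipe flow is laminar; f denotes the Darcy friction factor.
Formula: f = \frac{64}{Re}
f = 64/1731 = 0.03697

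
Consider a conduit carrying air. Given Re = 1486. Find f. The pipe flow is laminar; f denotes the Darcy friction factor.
Formula: f = \frac{64}{Re}
f = 64/1486 = 0.04307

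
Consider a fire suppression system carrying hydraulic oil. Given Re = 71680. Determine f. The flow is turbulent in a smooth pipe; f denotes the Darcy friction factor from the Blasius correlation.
Formula: f = \frac{0.316}{Re^{0.25}}
f = 0.316/71680^0.25 = 0.01931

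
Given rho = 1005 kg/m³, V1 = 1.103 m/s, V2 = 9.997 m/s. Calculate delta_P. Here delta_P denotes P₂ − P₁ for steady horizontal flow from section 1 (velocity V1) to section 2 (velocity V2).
Formula: \Delta P = \frac{1}{2} \rho (V_1^2 - V_2^2)
delta_P = 0.5·1005·(1.103² − 9.997²)/1000 = -49.61 kPa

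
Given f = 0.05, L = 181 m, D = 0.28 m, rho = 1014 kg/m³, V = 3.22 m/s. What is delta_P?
Formula: \Delta P = f \frac{L}{D} \frac{\rho V^2}{2}
delta_P = 0.05·(181/0.28)·0.5·1014·3.22²/1000 = 169.9 kPa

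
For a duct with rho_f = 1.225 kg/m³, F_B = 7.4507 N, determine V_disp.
Formula: F_B = \rho_f g V_{disp}
Substituting knowns: 7.4507 = 1.225·9.81·V_disp
Solving for V_disp: V_disp = 7.4507/(1.225·9.81) = 0.62 m³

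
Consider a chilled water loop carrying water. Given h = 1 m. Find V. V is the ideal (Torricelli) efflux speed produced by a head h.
Formula: V = \sqrt{2 g h}
V = √(2·9.81·1) = 4.429 m/s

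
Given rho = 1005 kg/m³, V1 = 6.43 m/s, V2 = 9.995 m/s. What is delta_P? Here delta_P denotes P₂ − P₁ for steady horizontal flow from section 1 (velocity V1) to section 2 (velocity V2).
Formula: \Delta P = \frac{1}{2} \rho (V_1^2 - V_2^2)
delta_P = 0.5·1005·(6.43² − 9.995²)/1000 = -29.42 kPa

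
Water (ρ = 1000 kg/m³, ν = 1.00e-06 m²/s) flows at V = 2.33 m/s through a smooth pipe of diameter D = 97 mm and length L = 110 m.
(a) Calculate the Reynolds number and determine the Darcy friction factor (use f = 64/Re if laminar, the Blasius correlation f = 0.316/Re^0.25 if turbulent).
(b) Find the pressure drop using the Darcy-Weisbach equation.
(a) Re = V·D/ν = 2.33·0.097/1.00e-06 = 226010 → turbulent (Re > 4000); f = 0.316/Re^0.25 = 0.316/226010^0.25 = 0.014493 (Blasius is strictly valid for Re ≲ 1e5; used here as the smooth-pipe estimate the problem specifies)
(b) Darcy-Weisbach: ΔP = f·(L/D)·½ρV²/1000 = 0.014493·(110/0.097)·½·1000·2.33²/1000 = 44.61 kPa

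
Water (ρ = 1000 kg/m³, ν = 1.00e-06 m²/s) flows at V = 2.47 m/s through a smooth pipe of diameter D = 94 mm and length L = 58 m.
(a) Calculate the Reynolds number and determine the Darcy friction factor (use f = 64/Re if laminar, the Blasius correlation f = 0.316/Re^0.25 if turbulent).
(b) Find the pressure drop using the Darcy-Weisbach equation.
(a) Re = V·D/ν = 2.47·0.094/1.00e-06 = 232180 → turbulent (Re > 4000); f = 0.316/Re^0.25 = 0.316/232180^0.25 = 0.014396 (Blasius is strictly valid for Re ≲ 1e5; used here as the smooth-pipe estimate the problem specifies)
(b) Darcy-Weisbach: ΔP = f·(L/D)·½ρV²/1000 = 0.014396·(58/0.094)·½·1000·2.47²/1000 = 27.1 kPa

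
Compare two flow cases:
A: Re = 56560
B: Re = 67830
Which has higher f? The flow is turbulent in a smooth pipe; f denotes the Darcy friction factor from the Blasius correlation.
f(A) = 0.02049, f(B) = 0.01958. Answer: A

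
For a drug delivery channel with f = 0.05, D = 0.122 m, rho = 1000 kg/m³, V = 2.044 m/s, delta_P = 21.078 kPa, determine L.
Formula: \Delta P = f \frac{L}{D} \frac{\rho V^2}{2}
Substituting knowns: 21.078 = 0.05·(L/0.122)·0.5·1000·2.044²/1000
Solving for L: L = (21.078·1000)·0.122/(0.05·0.5·1000·2.044²) = 24.62 m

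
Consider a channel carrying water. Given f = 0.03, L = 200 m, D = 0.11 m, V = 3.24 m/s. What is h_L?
Formula: h_L = f \frac{L}{D} \frac{V^2}{2g}
h_L = 0.03·(200/0.11)·3.24²/(2·9.81) = 29.18 m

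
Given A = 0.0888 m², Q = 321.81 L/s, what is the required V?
Formula: Q = A V
Substituting knowns: 321.81 = 0.0888·V·1000
Solving for V: V = (321.81/1000)/0.0888 = 3.624 m/s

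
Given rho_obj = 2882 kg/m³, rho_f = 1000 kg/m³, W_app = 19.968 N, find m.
Formula: W_{app} = mg\left(1 - \frac{\rho_f}{\rho_{obj}}\right)
Substituting knowns: 19.968 = m·9.81·(1 − 1000/2882)
Solving for m: m = 19.968/(9.81·(1 − 1000/2882)) = 3.117 kg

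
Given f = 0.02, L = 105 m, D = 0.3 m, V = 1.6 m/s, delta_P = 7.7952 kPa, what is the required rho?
Formula: \Delta P = f \frac{L}{D} \frac{\rho V^2}{2}
Substituting knowns: 7.7952 = 0.02·(105/0.3)·0.5·rho·1.6²/1000
Solving for rho: rho = (7.7952·1000)/(0.02·(105/0.3)·0.5·1.6²) = 870 kg/m³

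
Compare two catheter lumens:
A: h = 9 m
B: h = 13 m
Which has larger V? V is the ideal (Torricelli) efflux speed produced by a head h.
V(A) = 13.29 m/s, V(B) = 15.97 m/s. Answer: B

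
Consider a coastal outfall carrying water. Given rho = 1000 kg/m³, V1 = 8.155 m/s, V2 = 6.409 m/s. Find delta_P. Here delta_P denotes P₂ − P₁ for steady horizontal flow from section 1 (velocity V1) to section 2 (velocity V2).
Formula: \Delta P = \frac{1}{2} \rho (V_1^2 - V_2^2)
delta_P = 0.5·1000·(8.155² − 6.409²)/1000 = 12.71 kPa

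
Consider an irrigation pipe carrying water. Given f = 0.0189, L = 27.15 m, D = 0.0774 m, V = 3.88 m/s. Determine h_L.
Formula: h_L = f \frac{L}{D} \frac{V^2}{2g}
h_L = 0.0189·(27.15/0.0774)·3.88²/(2·9.81) = 5.087 m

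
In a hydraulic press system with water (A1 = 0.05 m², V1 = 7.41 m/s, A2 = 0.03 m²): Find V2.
Formula: V_2 = \frac{A_1 V_1}{A_2}
V2 = 0.05·7.41/0.03 = 12.35 m/s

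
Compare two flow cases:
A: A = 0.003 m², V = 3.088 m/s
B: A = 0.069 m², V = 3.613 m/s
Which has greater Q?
Q(A) = 9.264 L/s, Q(B) = 249.3 L/s. Answer: B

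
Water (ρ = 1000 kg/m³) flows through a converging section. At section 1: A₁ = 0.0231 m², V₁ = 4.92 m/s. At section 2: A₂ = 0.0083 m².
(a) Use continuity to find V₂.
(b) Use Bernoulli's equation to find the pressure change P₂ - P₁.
(a) Continuity: A₁V₁=A₂V₂ -> V₂=A₁V₁/A₂=0.0231*4.92/0.0083=13.69 m/s
(b) Bernoulli: P₂-P₁=0.5*rho*(V₁^2-V₂^2)/1000=0.5*1000*(4.92^2-13.69^2)/1000=-81.6 kPa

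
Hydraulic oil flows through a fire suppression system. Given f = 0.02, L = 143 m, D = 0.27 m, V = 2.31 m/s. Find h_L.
Formula: h_L = f \frac{L}{D} \frac{V^2}{2g}
h_L = 0.02·(143/0.27)·2.31²/(2·9.81) = 2.881 m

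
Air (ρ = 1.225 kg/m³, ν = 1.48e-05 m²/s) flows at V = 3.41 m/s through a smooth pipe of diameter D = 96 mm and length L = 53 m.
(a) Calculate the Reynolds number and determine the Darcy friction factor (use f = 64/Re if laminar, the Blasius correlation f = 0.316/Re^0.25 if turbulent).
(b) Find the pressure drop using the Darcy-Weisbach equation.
(a) Re = V·D/ν = 3.41·0.096/1.48e-05 = 22119 → turbulent (Re > 4000); f = 0.316/Re^0.25 = 0.316/22119^0.25 = 0.025912
(b) Darcy-Weisbach: ΔP = f·(L/D)·½ρV²/1000 = 0.025912·(53/0.096)·½·1.225·3.41²/1000 = 0.1019 kPa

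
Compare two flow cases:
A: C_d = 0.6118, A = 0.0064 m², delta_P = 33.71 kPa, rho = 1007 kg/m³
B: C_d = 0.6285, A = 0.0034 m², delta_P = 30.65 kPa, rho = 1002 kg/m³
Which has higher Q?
Q(A) = 32.04 L/s, Q(B) = 16.71 L/s. Answer: A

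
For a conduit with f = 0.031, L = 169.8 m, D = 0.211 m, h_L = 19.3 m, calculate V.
Formula: h_L = f \frac{L}{D} \frac{V^2}{2g}
Substituting knowns: 19.3 = 0.031·(169.8/0.211)·V²/(2·9.81)
Solving for V: V = √(19.3·2·9.81/(0.031·(169.8/0.211))) = 3.896 m/s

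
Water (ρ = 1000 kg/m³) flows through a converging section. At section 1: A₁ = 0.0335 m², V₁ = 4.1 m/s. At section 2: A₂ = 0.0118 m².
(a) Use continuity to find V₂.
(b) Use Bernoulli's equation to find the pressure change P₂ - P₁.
(a) Continuity: A₁V₁=A₂V₂ -> V₂=A₁V₁/A₂=0.0335*4.1/0.0118=11.64 m/s
(b) Bernoulli: P₂-P₁=0.5*rho*(V₁^2-V₂^2)/1000=0.5*1000*(4.1^2-11.64^2)/1000=-59.34 kPa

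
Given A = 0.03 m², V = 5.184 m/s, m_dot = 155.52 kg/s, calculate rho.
Formula: \dot{m} = \rho A V
Substituting knowns: 155.52 = rho·0.03·5.184
Solving for rho: rho = 155.52/(0.03·5.184) = 1000 kg/m³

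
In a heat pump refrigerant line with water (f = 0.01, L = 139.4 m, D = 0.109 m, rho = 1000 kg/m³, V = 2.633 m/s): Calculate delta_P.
Formula: \Delta P = f \frac{L}{D} \frac{\rho V^2}{2}
delta_P = 0.01·(139.4/0.109)·0.5·1000·2.633²/1000 = 44.33 kPa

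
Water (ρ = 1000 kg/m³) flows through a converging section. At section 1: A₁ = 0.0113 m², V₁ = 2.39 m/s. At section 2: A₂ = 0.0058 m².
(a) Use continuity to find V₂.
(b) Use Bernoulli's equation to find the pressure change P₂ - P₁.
(a) Continuity: A₁V₁=A₂V₂ -> V₂=A₁V₁/A₂=0.0113*2.39/0.0058=4.66 m/s
(b) Bernoulli: P₂-P₁=0.5*rho*(V₁^2-V₂^2)/1000=0.5*1000*(2.39^2-4.66^2)/1000=-8.002 kPa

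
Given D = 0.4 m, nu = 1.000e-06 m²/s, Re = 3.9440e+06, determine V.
Formula: Re = \frac{V D}{\nu}
Substituting knowns: 3.9440e+06 = V·0.4/1.000e-06
Solving for V: V = 3.9440e+06·1.000e-06/0.4 = 9.86 m/s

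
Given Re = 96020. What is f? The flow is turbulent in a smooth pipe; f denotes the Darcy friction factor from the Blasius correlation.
Formula: f = \frac{0.316}{Re^{0.25}}
f = 0.316/96020^0.25 = 0.01795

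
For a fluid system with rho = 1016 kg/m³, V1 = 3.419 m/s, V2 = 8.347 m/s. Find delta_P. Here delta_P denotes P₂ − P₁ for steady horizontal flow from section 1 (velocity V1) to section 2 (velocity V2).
Formula: \Delta P = \frac{1}{2} \rho (V_1^2 - V_2^2)
delta_P = 0.5·1016·(3.419² − 8.347²)/1000 = -29.46 kPa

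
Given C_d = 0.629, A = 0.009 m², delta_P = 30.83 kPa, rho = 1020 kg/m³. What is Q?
Formula: Q = C_d A \sqrt{\frac{2 \Delta P}{\rho}}
Q = 0.629·0.009·√(2·(30.83·1000)/1020)·1000 = 44.01 L/s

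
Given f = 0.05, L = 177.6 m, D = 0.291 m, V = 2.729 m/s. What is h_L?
Formula: h_L = f \frac{L}{D} \frac{V^2}{2g}
h_L = 0.05·(177.6/0.291)·2.729²/(2·9.81) = 11.58 m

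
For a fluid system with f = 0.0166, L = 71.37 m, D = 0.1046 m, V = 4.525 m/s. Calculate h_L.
Formula: h_L = f \frac{L}{D} \frac{V^2}{2g}
h_L = 0.0166·(71.37/0.1046)·4.525²/(2·9.81) = 11.82 m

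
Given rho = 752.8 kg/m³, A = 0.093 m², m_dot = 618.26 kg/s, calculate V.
Formula: \dot{m} = \rho A V
Substituting knowns: 618.26 = 752.8·0.093·V
Solving for V: V = 618.26/(752.8·0.093) = 8.831 m/s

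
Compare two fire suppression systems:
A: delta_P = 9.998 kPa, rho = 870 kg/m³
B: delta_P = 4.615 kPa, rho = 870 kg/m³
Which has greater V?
V(A) = 4.794 m/s, V(B) = 3.257 m/s. Answer: A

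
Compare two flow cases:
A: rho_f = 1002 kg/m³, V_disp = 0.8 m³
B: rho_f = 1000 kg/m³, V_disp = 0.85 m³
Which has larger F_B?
F_B(A) = 7864 N, F_B(B) = 8338 N. Answer: B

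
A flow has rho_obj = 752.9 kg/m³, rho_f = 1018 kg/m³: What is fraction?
Formula: f_{sub} = \frac{\rho_{obj}}{\rho_f}
fraction = 752.9/1018 = 0.7396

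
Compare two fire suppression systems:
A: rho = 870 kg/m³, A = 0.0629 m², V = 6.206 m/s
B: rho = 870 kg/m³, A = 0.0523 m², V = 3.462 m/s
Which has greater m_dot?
m_dot(A) = 339.6 kg/s, m_dot(B) = 157.5 kg/s. Answer: A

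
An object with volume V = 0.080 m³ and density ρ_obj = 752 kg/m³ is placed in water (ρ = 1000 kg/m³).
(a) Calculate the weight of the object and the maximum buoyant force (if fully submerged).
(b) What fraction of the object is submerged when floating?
(a) W=rho_obj*g*V=752*9.81*0.080=590.2 N; F_B(max)=rho*g*V=1000*9.81*0.080=784.8 N
(b) Floating fraction=rho_obj/rho=752/1000=0.752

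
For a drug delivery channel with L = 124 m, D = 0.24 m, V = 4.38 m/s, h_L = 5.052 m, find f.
Formula: h_L = f \frac{L}{D} \frac{V^2}{2g}
Substituting knowns: 5.052 = f·(124/0.24)·4.38²/(2·9.81)
Solving for f: f = 5.052·2·9.81/((124/0.24)·4.38²) = 0.01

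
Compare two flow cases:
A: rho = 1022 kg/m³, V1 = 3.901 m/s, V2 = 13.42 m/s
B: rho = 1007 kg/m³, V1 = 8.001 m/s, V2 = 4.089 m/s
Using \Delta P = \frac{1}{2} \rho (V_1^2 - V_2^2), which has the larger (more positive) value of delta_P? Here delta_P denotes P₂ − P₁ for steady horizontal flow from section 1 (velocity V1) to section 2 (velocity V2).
delta_P(A) = -84.25 kPa, delta_P(B) = 23.81 kPa. Answer: B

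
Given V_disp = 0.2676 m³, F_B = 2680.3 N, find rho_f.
Formula: F_B = \rho_f g V_{disp}
Substituting knowns: 2680.3 = rho_f·9.81·0.2676
Solving for rho_f: rho_f = 2680.3/(9.81·0.2676) = 1021 kg/m³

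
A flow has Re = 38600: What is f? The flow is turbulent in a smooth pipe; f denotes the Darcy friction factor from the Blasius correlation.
Formula: f = \frac{0.316}{Re^{0.25}}
f = 0.316/38600^0.25 = 0.02254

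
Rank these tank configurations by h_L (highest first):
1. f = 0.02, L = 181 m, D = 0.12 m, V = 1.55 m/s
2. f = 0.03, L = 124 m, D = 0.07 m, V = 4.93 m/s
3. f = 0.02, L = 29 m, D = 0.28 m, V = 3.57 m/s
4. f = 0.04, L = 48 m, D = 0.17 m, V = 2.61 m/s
Case 1: h_L = 3.694 m
Case 2: h_L = 65.83 m
Case 3: h_L = 1.346 m
Case 4: h_L = 3.921 m
Ranking (highest first): 2, 4, 1, 3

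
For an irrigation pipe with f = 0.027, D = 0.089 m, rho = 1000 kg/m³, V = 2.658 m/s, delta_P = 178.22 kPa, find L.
Formula: \Delta P = f \frac{L}{D} \frac{\rho V^2}{2}
Substituting knowns: 178.22 = 0.027·(L/0.089)·0.5·1000·2.658²/1000
Solving for L: L = (178.22·1000)·0.089/(0.027·0.5·1000·2.658²) = 166.3 m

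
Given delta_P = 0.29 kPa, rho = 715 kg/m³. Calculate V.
Formula: V = \sqrt{\frac{2 \Delta P}{\rho}}
V = √(2·(0.29·1000)/715) = 0.9007 m/s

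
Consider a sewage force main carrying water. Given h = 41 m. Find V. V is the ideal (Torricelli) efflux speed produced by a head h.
Formula: V = \sqrt{2 g h}
V = √(2·9.81·41) = 28.36 m/s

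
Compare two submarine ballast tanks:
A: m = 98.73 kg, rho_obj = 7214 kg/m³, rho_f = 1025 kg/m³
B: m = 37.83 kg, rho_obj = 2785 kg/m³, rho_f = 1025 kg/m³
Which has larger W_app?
W_app(A) = 830.9 N, W_app(B) = 234.5 N. Answer: A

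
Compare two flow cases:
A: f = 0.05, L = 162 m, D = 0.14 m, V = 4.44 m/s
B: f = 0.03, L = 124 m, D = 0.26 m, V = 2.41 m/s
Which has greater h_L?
h_L(A) = 58.13 m, h_L(B) = 4.235 m. Answer: A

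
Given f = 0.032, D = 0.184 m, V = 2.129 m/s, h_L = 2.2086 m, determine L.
Formula: h_L = f \frac{L}{D} \frac{V^2}{2g}
Substituting knowns: 2.2086 = 0.032·(L/0.184)·2.129²/(2·9.81)
Solving for L: L = 2.2086·2·9.81·0.184/(0.032·2.129²) = 54.97 m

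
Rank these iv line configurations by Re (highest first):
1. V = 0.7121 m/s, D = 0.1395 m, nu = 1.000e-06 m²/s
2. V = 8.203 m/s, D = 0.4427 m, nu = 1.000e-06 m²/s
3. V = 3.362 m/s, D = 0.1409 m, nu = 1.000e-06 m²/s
Case 1: Re = 99338
Case 2: Re = 3.631e+06
Case 3: Re = 473706
Ranking (highest first): 2, 3, 1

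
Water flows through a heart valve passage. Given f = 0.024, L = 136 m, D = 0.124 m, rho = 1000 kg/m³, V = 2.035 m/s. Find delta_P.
Formula: \Delta P = f \frac{L}{D} \frac{\rho V^2}{2}
delta_P = 0.024·(136/0.124)·0.5·1000·2.035²/1000 = 54.5 kPa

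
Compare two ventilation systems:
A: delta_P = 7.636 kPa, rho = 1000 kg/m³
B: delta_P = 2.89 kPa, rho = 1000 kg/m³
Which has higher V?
V(A) = 3.908 m/s, V(B) = 2.404 m/s. Answer: A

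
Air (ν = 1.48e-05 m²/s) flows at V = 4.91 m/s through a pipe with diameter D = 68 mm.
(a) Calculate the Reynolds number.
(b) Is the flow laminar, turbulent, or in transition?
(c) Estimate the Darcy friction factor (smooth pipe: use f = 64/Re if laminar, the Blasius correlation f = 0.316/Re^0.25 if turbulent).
(a) Re = V·D/ν = 4.91·0.068/1.48e-05 = 22559
(b) Flow regime: turbulent (Re > 4000)
(c) Friction factor: f = 0.316/Re^0.25 = 0.316/22559^0.25 = 0.02578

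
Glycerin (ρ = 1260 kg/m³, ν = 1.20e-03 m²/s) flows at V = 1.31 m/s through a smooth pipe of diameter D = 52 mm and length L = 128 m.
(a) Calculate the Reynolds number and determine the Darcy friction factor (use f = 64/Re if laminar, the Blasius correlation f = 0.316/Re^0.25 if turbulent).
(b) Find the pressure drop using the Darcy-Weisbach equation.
(a) Re = V·D/ν = 1.31·0.052/1.20e-03 = 56.767 → laminar (Re < 2300); f = 64/Re = 64/56.767 = 1.1274
(b) Darcy-Weisbach: ΔP = f·(L/D)·½ρV²/1000 = 1.1274·(128/0.052)·½·1260·1.31²/1000 = 3000 kPa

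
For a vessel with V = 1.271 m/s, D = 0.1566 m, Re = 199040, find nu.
Formula: Re = \frac{V D}{\nu}
Substituting knowns: 199040 = 1.271·0.1566/nu
Solving for nu: nu = 1.271·0.1566/199040 = 1.000e-06 m²/s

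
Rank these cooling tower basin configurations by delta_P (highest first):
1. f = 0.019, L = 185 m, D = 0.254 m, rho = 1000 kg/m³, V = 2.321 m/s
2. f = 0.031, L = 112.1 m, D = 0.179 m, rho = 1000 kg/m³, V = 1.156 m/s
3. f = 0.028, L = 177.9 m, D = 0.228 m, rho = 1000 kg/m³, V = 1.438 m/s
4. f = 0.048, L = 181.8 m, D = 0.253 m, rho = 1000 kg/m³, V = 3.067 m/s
Case 1: delta_P = 37.27 kPa
Case 2: delta_P = 12.97 kPa
Case 3: delta_P = 22.59 kPa
Case 4: delta_P = 162.2 kPa
Ranking (highest first): 4, 1, 3, 2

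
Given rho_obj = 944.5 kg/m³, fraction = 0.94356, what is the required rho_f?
Formula: f_{sub} = \frac{\rho_{obj}}{\rho_f}
Substituting knowns: 0.94356 = 944.5/rho_f
Solving for rho_f: rho_f = 944.5/0.94356 = 1001 kg/m³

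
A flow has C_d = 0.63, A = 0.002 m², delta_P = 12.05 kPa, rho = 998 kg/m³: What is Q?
Formula: Q = C_d A \sqrt{\frac{2 \Delta P}{\rho}}
Q = 0.63·0.002·√(2·(12.05·1000)/998)·1000 = 6.192 L/s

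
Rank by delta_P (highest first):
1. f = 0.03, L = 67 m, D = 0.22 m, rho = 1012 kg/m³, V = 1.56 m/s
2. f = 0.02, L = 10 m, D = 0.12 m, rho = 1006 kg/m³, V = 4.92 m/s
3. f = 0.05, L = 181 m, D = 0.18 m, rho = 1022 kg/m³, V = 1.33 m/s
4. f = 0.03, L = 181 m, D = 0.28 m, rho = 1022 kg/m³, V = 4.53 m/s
Case 1: delta_P = 11.25 kPa
Case 2: delta_P = 20.29 kPa
Case 3: delta_P = 45.45 kPa
Case 4: delta_P = 203.4 kPa
Ranking (highest first): 4, 3, 2, 1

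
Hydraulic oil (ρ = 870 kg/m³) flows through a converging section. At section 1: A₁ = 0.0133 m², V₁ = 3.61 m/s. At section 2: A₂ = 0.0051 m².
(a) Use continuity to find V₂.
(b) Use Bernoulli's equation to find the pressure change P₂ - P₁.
(a) Continuity: A₁V₁=A₂V₂ -> V₂=A₁V₁/A₂=0.0133*3.61/0.0051=9.41 m/s
(b) Bernoulli: P₂-P₁=0.5*rho*(V₁^2-V₂^2)/1000=0.5*870*(3.61^2-9.41^2)/1000=-32.85 kPa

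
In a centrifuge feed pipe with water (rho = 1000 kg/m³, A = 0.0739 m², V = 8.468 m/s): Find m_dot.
Formula: \dot{m} = \rho A V
m_dot = 1000·0.0739·8.468 = 625.8 kg/s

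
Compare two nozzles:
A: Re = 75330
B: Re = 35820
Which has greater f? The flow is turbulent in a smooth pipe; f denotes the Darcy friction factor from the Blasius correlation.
f(A) = 0.01907, f(B) = 0.02297. Answer: B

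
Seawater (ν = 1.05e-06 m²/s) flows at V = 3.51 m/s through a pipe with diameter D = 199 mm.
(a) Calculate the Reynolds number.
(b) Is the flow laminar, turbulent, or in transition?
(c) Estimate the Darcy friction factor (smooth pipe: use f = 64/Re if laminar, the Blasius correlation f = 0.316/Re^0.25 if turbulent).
(a) Re = V·D/ν = 3.51·0.199/1.05e-06 = 665230
(b) Flow regime: turbulent (Re > 4000)
(c) Friction factor: f = 0.316/Re^0.25 = 0.316/665230^0.25 = 0.01106 (Blasius is strictly valid for Re ≲ 1e5; used here as the smooth-pipe estimate the problem specifies)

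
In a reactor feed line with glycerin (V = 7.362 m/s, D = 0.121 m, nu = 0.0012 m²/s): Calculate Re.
Formula: Re = \frac{V D}{\nu}
Re = 7.362·0.121/0.0012 = 742.3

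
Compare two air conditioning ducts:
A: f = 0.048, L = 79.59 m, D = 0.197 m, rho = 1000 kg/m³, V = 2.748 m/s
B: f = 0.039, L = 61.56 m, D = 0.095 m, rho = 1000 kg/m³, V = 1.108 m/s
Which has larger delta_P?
delta_P(A) = 73.22 kPa, delta_P(B) = 15.51 kPa. Answer: A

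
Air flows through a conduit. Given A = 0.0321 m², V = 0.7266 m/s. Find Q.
Formula: Q = A V
Q = 0.0321·0.7266·1000 = 23.32 L/s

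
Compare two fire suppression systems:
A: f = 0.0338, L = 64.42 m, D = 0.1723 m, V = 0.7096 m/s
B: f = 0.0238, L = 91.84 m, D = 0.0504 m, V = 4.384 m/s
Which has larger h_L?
h_L(A) = 0.3243 m, h_L(B) = 42.48 m. Answer: B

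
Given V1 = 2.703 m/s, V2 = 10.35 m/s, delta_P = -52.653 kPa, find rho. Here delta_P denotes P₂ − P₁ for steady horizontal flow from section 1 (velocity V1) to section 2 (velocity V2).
Formula: \Delta P = \frac{1}{2} \rho (V_1^2 - V_2^2)
Substituting knowns: -52.653 = 0.5·rho·(2.703² − 10.35²)/1000
Solving for rho: rho = 2·(-52.653·1000)/(2.703² − 10.35²) = 1055 kg/m³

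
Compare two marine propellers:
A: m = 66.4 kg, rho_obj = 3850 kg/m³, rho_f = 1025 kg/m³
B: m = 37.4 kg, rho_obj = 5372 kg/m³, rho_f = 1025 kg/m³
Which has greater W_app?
W_app(A) = 478 N, W_app(B) = 296.9 N. Answer: A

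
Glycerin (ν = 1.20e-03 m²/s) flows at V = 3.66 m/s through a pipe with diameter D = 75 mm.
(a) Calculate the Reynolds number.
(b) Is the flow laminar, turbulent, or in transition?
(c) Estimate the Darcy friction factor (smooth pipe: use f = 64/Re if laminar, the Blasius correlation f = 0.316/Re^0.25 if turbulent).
(a) Re = V·D/ν = 3.66·0.075/1.20e-03 = 228.75
(b) Flow regime: laminar (Re < 2300)
(c) Friction factor: f = 64/Re = 64/228.75 = 0.2798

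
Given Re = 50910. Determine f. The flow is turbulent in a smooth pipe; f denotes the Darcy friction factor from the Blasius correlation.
Formula: f = \frac{0.316}{Re^{0.25}}
f = 0.316/50910^0.25 = 0.02104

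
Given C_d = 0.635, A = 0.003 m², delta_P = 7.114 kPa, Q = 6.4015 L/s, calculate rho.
Formula: Q = C_d A \sqrt{\frac{2 \Delta P}{\rho}}
Substituting knowns: 6.4015 = 0.635·0.003·√(2·(7.114·1000)/rho)·1000
Solving for rho: rho = 2·(7.114·1000)/((6.4015/1000)/(0.635·0.003))² = 1260 kg/m³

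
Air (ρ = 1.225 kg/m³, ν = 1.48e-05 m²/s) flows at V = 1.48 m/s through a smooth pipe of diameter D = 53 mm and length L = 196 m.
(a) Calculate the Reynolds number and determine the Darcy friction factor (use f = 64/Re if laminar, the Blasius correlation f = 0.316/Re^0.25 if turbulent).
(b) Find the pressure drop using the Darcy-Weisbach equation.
(a) Re = V·D/ν = 1.48·0.053/1.48e-05 = 5300 → turbulent (Re > 4000); f = 0.316/Re^0.25 = 0.316/5300^0.25 = 0.037035
(b) Darcy-Weisbach: ΔP = f·(L/D)·½ρV²/1000 = 0.037035·(196/0.053)·½·1.225·1.48²/1000 = 0.1837 kPa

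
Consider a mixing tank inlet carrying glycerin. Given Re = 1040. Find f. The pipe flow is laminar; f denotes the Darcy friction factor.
Formula: f = \frac{64}{Re}
f = 64/1040 = 0.06154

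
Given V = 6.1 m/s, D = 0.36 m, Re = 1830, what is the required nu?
Formula: Re = \frac{V D}{\nu}
Substituting knowns: 1830 = 6.1·0.36/nu
Solving for nu: nu = 6.1·0.36/1830 = 0.0012 m²/s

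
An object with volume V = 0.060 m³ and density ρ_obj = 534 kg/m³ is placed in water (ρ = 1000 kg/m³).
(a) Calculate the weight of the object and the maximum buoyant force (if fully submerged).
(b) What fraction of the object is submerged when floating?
(a) W=rho_obj*g*V=534*9.81*0.060=314.3 N; F_B(max)=rho*g*V=1000*9.81*0.060=588.6 N
(b) Floating fraction=rho_obj/rho=534/1000=0.534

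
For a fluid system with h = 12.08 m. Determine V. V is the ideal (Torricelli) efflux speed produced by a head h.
Formula: V = \sqrt{2 g h}
V = √(2·9.81·12.08) = 15.4 m/s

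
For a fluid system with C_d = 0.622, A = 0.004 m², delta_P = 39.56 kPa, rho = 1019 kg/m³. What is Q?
Formula: Q = C_d A \sqrt{\frac{2 \Delta P}{\rho}}
Q = 0.622·0.004·√(2·(39.56·1000)/1019)·1000 = 21.92 L/s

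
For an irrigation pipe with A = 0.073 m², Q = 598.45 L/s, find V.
Formula: Q = A V
Substituting knowns: 598.45 = 0.073·V·1000
Solving for V: V = (598.45/1000)/0.073 = 8.198 m/s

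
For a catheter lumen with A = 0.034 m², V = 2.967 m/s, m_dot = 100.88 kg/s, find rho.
Formula: \dot{m} = \rho A V
Substituting knowns: 100.88 = rho·0.034·2.967
Solving for rho: rho = 100.88/(0.034·2.967) = 1000 kg/m³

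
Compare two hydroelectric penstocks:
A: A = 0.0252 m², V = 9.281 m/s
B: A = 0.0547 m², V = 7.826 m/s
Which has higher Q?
Q(A) = 233.9 L/s, Q(B) = 428.1 L/s. Answer: B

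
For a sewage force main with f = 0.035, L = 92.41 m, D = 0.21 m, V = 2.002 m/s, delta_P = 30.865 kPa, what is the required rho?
Formula: \Delta P = f \frac{L}{D} \frac{\rho V^2}{2}
Substituting knowns: 30.865 = 0.035·(92.41/0.21)·0.5·rho·2.002²/1000
Solving for rho: rho = (30.865·1000)/(0.035·(92.41/0.21)·0.5·2.002²) = 1000 kg/m³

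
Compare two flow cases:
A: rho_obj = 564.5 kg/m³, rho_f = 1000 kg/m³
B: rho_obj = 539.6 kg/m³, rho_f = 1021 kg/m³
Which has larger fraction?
fraction(A) = 0.5645, fraction(B) = 0.5285. Answer: A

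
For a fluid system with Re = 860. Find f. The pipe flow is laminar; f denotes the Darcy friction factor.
Formula: f = \frac{64}{Re}
f = 64/860 = 0.07442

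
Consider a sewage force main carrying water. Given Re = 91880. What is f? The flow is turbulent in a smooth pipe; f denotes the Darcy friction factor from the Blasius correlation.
Formula: f = \frac{0.316}{Re^{0.25}}
f = 0.316/91880^0.25 = 0.01815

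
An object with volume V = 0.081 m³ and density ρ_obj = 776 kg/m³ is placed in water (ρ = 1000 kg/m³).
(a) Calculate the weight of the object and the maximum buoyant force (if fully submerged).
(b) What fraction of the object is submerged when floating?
(a) W=rho_obj*g*V=776*9.81*0.081=616.6 N; F_B(max)=rho*g*V=1000*9.81*0.081=794.6 N
(b) Floating fraction=rho_obj/rho=776/1000=0.776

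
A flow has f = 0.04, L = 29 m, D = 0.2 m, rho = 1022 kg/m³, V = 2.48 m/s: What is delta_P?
Formula: \Delta P = f \frac{L}{D} \frac{\rho V^2}{2}
delta_P = 0.04·(29/0.2)·0.5·1022·2.48²/1000 = 18.23 kPa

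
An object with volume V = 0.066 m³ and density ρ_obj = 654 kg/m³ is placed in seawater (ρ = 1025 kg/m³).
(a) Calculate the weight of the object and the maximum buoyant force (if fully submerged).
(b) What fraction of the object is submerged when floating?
(a) W=rho_obj*g*V=654*9.81*0.066=423.4 N; F_B(max)=rho*g*V=1025*9.81*0.066=663.6 N
(b) Floating fraction=rho_obj/rho=654/1025=0.638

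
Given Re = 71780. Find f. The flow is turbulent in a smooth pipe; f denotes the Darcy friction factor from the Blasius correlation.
Formula: f = \frac{0.316}{Re^{0.25}}
f = 0.316/71780^0.25 = 0.01931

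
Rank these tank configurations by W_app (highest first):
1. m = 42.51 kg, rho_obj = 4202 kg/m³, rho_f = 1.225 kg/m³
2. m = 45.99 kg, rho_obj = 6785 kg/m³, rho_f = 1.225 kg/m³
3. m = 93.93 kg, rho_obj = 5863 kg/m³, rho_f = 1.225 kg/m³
Case 1: W_app = 416.9 N
Case 2: W_app = 451.1 N
Case 3: W_app = 921.3 N
Ranking (highest first): 3, 2, 1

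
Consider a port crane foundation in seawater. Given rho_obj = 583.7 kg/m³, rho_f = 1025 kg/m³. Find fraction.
Formula: f_{sub} = \frac{\rho_{obj}}{\rho_f}
fraction = 583.7/1025 = 0.5695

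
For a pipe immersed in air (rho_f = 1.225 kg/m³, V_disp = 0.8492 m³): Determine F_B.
Formula: F_B = \rho_f g V_{disp}
F_B = 1.225·9.81·0.8492 = 10.21 N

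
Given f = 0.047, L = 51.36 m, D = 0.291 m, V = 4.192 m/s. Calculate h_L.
Formula: h_L = f \frac{L}{D} \frac{V^2}{2g}
h_L = 0.047·(51.36/0.291)·4.192²/(2·9.81) = 7.43 m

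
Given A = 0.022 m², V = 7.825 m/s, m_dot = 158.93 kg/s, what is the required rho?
Formula: \dot{m} = \rho A V
Substituting knowns: 158.93 = rho·0.022·7.825
Solving for rho: rho = 158.93/(0.022·7.825) = 923.2 kg/m³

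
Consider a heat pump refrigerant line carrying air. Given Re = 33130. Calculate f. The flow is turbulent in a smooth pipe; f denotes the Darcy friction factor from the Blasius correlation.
Formula: f = \frac{0.316}{Re^{0.25}}
f = 0.316/33130^0.25 = 0.02342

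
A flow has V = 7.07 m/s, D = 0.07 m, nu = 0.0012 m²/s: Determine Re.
Formula: Re = \frac{V D}{\nu}
Re = 7.07·0.07/0.0012 = 412.4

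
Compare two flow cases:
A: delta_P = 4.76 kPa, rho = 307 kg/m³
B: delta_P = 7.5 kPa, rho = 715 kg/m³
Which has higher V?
V(A) = 5.569 m/s, V(B) = 4.58 m/s. Answer: A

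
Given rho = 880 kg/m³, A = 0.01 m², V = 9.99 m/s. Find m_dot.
Formula: \dot{m} = \rho A V
m_dot = 880·0.01·9.99 = 87.91 kg/s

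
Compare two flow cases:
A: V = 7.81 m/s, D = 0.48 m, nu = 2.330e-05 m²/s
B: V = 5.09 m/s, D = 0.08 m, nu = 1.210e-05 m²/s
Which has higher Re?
Re(A) = 160893, Re(B) = 33653. Answer: A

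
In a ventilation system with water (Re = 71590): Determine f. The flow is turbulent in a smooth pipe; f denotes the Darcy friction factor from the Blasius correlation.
Formula: f = \frac{0.316}{Re^{0.25}}
f = 0.316/71590^0.25 = 0.01932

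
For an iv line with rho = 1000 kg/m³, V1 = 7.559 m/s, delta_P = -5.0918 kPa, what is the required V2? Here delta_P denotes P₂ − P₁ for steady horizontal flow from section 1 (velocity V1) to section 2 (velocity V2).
Formula: \Delta P = \frac{1}{2} \rho (V_1^2 - V_2^2)
Substituting knowns: -5.0918 = 0.5·1000·(7.559² − V2²)/1000
Solving for V2: V2 = √(7.559² − 2·(-5.0918·1000)/1000) = 8.205 m/s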